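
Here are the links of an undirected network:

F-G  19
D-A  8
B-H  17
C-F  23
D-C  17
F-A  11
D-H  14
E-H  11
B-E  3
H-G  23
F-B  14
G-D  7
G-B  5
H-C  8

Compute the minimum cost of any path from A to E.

Enumerating some paths:
A–D–G–B–E: 8+7+5+3 = 23
A–F–B–E: 11+14+3 = 28
Cheapest is A–D–G–B–E at 23.

23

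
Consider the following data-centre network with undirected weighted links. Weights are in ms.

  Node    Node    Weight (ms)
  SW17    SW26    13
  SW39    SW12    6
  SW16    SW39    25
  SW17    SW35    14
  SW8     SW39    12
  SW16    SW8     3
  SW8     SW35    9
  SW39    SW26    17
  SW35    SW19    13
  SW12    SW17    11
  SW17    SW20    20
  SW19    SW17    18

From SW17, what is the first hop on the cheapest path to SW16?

Enumerating some paths:
SW17 - SW35 - SW8 - SW16: 14+9+3 = 26
SW17 - SW12 - SW39 - SW8 - SW16: 11+6+12+3 = 32
SW17 - SW12 - SW39 - SW16: 11+6+25 = 42
The minimum is 26 ms via SW17 - SW35 - SW8 - SW16.
So from SW17 the first move is to SW35.

SW35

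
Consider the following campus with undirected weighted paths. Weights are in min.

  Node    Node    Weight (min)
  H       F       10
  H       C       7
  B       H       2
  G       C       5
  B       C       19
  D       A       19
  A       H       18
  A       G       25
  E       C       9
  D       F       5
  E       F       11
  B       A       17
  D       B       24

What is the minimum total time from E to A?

Enumerating some paths:
E–C–H–A: 9+7+18 = 34
E–C–H–B–A: 9+7+2+17 = 35
E–F–D–A: 11+5+19 = 35
Cheapest is E–C–H–A at 34 min.

34 min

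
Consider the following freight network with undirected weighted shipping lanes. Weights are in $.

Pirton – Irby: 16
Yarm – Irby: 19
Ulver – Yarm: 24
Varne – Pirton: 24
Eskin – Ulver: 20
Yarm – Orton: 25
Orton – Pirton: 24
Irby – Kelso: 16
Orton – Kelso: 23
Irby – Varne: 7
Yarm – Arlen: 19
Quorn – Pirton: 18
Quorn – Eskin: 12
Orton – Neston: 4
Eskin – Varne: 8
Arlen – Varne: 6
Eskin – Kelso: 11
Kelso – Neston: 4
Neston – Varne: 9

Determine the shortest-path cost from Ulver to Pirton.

Running Dijkstra from Ulver:
Ulver: 0
Eskin: 20  (via Ulver)
Yarm: 24  (via Ulver)
Varne: 28  (via Eskin)
Kelso: 31  (via Eskin)
Quorn: 32  (via Eskin)
Arlen: 34  (via Varne)
Irby: 35  (via Varne)
Neston: 35  (via Kelso)
Orton: 39  (via Neston)
Pirton: 50  (via Quorn)
Shortest route: Ulver–Eskin–Quorn–Pirton = $50.

$50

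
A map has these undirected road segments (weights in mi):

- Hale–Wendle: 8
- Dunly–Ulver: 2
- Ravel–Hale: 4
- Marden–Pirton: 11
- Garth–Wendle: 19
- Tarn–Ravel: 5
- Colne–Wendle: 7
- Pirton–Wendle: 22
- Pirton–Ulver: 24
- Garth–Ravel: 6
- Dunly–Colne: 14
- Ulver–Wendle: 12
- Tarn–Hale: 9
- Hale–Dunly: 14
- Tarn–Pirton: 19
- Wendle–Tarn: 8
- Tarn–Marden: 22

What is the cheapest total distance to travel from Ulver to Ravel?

20 mi

Settle nodes by increasing distance from Ulver:
Ulver: 0
Dunly: 2  (via Ulver)
Wendle: 12  (via Ulver)
Hale: 16  (via Dunly)
Colne: 16  (via Dunly)
Tarn: 20  (via Wendle)
Ravel: 20  (via Hale)
Shortest route: Ulver → Dunly → Hale → Ravel = 20 mi.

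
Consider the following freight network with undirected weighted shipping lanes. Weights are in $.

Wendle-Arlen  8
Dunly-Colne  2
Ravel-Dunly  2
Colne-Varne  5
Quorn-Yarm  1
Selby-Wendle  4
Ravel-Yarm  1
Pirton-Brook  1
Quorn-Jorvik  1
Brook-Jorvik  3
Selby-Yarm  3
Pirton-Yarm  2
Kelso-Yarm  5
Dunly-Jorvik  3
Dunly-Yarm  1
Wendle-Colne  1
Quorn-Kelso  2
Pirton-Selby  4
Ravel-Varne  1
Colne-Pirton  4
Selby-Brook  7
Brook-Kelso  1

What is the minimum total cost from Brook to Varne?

Candidate routes:
Brook - Pirton - Yarm - Dunly - Ravel - Varne: 1+2+1+2+1 = 7
Brook - Kelso - Quorn - Yarm - Ravel - Varne: 1+2+1+1+1 = 6
Brook - Pirton - Yarm - Ravel - Varne: 1+2+1+1 = 5
The minimum is $5 via Brook - Pirton - Yarm - Ravel - Varne.

$5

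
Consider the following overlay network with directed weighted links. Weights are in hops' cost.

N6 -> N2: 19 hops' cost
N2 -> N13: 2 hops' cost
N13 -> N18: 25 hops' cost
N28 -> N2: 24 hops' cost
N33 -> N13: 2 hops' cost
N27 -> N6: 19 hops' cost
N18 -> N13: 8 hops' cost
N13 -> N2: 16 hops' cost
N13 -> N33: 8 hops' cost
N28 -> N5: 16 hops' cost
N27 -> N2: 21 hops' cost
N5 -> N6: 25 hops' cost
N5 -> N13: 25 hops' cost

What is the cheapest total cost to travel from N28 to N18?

51 hops' cost

Settle nodes by increasing distance from N28:
N28: 0
N5: 16  (via N28)
N2: 24  (via N28)
N13: 26  (via N2)
N33: 34  (via N13)
N6: 41  (via N5)
N18: 51  (via N13)
Shortest route: N28–N2–N13–N18 = 51 hops' cost.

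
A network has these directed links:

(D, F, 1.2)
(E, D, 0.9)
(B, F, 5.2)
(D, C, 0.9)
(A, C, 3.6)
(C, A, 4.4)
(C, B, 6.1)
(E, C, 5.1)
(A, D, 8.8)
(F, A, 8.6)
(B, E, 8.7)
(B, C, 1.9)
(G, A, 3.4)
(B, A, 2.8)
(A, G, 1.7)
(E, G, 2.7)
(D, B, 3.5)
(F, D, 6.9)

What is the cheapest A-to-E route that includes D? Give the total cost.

21

Shortest A→D: A → D = 8.8
Shortest D→E: D → B → E = 12.2
Total via D: 8.8 + 12.2 = 21.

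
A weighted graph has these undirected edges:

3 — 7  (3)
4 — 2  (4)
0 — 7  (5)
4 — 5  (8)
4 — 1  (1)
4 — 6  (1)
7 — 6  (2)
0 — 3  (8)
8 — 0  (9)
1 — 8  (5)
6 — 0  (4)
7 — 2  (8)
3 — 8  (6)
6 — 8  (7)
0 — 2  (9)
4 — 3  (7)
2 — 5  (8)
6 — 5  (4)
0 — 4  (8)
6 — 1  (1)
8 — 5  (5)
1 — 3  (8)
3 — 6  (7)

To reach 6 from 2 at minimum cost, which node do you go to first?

Enumerating some paths:
2 → 4 → 1 → 6: 4+1+1 = 6
2 → 4 → 6: 4+1 = 5
2 → 7 → 6: 8+2 = 10
The minimum is 5 via 2 → 4 → 6.
So from 2 the first move is to 4.

4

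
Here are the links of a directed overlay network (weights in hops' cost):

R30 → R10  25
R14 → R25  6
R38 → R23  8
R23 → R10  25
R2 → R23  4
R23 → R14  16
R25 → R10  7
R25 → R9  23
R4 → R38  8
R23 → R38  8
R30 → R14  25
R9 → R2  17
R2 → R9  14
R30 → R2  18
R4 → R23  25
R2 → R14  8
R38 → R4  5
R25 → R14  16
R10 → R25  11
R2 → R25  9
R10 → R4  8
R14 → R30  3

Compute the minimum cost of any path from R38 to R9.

Settle nodes by increasing distance from R38:
R38: 0
R4: 5  (via R38)
R23: 8  (via R38)
R14: 24  (via R23)
R30: 27  (via R14)
R25: 30  (via R14)
R10: 33  (via R23)
R2: 45  (via R30)
R9: 53  (via R25)
Shortest route: R38 → R23 → R14 → R25 → R9 = 53 hops' cost.

53 hops' cost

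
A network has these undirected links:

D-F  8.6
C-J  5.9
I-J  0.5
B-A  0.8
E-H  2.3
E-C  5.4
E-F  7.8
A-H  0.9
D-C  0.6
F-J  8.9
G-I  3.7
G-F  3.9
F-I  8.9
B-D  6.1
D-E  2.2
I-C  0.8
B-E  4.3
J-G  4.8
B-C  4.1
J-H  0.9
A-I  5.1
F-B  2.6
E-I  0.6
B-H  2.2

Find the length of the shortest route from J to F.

5.2

Running Dijkstra from J:
J: 0
I: 0.5  (via J)
H: 0.9  (via J)
E: 1.1  (via I)
C: 1.3  (via I)
A: 1.8  (via H)
D: 1.9  (via C)
B: 2.6  (via A)
G: 4.2  (via I)
F: 5.2  (via B)
Shortest route: J–H–A–B–F = 5.2.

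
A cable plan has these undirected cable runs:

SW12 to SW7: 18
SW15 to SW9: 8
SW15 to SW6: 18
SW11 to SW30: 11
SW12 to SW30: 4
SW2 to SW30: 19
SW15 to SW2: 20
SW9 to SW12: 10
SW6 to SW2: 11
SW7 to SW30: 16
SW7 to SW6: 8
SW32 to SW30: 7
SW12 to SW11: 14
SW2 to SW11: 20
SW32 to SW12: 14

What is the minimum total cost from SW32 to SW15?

Running Dijkstra from SW32:
SW32: 0
SW30: 7  (via SW32)
SW12: 11  (via SW30)
SW11: 18  (via SW30)
SW9: 21  (via SW12)
SW7: 23  (via SW30)
SW2: 26  (via SW30)
SW15: 29  (via SW9)
Shortest route: SW32–SW30–SW12–SW9–SW15 = 29.

29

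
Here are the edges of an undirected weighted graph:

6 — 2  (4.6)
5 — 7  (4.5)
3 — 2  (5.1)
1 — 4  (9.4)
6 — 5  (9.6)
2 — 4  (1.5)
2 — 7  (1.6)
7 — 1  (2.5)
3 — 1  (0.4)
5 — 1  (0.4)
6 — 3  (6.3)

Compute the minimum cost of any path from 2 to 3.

Settle nodes by increasing distance from 2:
2: 0
4: 1.5  (via 2)
7: 1.6  (via 2)
1: 4.1  (via 7)
3: 4.5  (via 1)
Shortest route: 2 → 7 → 1 → 3 = 4.5.

4.5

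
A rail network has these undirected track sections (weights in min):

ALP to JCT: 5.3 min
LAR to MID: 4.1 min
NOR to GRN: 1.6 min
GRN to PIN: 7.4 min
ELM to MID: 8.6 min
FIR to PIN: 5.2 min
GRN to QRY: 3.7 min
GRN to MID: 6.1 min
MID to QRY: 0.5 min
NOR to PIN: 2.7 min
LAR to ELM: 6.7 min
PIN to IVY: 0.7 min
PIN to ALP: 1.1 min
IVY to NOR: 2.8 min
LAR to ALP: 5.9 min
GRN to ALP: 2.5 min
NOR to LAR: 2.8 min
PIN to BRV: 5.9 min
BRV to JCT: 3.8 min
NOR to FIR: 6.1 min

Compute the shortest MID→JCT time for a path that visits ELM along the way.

Shortest MID→ELM: MID → ELM = 8.6
Best ELM to JCT: ELM → LAR → ALP → JCT costing 17.9
Total via ELM: 8.6 + 17.9 = 26.5 min.

26.5 min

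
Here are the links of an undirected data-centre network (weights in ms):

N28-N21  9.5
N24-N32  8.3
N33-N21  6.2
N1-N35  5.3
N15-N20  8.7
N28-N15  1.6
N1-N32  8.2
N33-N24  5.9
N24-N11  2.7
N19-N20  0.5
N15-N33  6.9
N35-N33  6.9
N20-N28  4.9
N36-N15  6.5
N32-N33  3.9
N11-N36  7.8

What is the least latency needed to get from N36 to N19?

Settle nodes by increasing distance from N36:
N36: 0
N15: 6.5  (via N36)
N11: 7.8  (via N36)
N28: 8.1  (via N15)
N24: 10.5  (via N11)
N20: 13  (via N28)
N33: 13.4  (via N15)
N19: 13.5  (via N20)
Shortest route: N36–N15–N28–N20–N19 = 13.5 ms.

13.5 ms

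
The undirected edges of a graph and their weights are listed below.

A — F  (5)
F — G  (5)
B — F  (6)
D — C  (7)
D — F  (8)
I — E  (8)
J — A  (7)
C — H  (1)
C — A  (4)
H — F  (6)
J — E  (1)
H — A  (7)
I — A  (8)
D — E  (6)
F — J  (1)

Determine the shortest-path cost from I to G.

15

Running Dijkstra from I:
I: 0
A: 8  (via I)
E: 8  (via I)
J: 9  (via E)
F: 10  (via J)
C: 12  (via A)
H: 13  (via C)
D: 14  (via E)
G: 15  (via F)
Shortest route: I–E–J–F–G = 15.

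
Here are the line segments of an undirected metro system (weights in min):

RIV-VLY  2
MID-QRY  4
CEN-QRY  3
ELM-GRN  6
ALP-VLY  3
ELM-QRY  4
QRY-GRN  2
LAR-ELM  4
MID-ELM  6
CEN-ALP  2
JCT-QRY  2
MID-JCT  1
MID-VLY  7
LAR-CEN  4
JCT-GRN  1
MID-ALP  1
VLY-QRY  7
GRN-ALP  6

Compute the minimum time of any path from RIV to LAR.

Shortest distances from RIV:
RIV: 0
VLY: 2  (via RIV)
ALP: 5  (via VLY)
MID: 6  (via ALP)
JCT: 7  (via MID)
CEN: 7  (via ALP)
GRN: 8  (via JCT)
QRY: 9  (via VLY)
LAR: 11  (via CEN)
Shortest route: RIV → VLY → ALP → CEN → LAR = 11 min.

11 min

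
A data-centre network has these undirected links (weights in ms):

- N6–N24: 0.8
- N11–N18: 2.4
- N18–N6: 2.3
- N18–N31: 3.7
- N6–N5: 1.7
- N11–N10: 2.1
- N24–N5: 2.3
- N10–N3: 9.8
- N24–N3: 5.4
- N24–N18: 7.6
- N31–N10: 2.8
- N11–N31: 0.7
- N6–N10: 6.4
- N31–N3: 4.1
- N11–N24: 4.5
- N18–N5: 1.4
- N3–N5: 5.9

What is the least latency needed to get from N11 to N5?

3.8 ms

Shortest distances from N11:
N11: 0
N31: 0.7  (via N11)
N10: 2.1  (via N11)
N18: 2.4  (via N11)
N5: 3.8  (via N18)
Shortest route: N11–N18–N5 = 3.8 ms.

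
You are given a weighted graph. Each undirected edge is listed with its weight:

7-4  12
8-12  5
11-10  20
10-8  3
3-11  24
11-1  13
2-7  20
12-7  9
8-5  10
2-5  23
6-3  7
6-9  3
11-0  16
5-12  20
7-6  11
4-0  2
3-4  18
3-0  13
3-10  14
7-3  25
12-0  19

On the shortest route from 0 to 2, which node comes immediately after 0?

Enumerating some paths:
0 → 4 → 7 → 2: 2+12+20 = 34
0 → 12 → 7 → 2: 19+9+20 = 48
0 → 3 → 6 → 7 → 2: 13+7+11+20 = 51
Cheapest is 0 → 4 → 7 → 2 at 34.
So from 0 the first move is to 4.

4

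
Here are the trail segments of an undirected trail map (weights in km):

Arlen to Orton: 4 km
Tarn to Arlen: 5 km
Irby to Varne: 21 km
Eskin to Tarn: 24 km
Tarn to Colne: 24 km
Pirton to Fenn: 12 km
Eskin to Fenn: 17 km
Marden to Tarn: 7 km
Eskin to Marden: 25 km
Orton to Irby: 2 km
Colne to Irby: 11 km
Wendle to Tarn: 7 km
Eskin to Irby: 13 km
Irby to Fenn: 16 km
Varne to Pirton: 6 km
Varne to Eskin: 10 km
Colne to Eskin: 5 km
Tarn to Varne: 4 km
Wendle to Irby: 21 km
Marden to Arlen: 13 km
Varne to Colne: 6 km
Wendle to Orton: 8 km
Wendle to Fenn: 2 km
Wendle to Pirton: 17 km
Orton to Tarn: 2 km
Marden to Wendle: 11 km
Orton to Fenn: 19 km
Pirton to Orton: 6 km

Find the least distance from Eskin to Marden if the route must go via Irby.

Shortest Eskin→Irby: Eskin → Irby = 13
Best Irby to Marden: Irby → Orton → Tarn → Marden costing 11
Total via Irby: 13 + 11 = 24 km.

24 km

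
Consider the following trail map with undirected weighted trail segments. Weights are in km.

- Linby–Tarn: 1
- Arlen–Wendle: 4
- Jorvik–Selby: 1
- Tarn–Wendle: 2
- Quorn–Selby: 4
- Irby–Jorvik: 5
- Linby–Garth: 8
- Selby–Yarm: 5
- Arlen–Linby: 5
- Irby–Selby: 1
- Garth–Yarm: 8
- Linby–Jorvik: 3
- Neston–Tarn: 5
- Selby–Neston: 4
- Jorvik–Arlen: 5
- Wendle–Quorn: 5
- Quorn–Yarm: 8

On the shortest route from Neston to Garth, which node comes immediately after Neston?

Tarn

Compare a few routes:
Neston → Tarn → Linby → Garth: 5+1+8 = 14
Neston → Selby → Jorvik → Linby → Garth: 4+1+3+8 = 16
The minimum is 14 km via Neston → Tarn → Linby → Garth.
So from Neston the first move is to Tarn.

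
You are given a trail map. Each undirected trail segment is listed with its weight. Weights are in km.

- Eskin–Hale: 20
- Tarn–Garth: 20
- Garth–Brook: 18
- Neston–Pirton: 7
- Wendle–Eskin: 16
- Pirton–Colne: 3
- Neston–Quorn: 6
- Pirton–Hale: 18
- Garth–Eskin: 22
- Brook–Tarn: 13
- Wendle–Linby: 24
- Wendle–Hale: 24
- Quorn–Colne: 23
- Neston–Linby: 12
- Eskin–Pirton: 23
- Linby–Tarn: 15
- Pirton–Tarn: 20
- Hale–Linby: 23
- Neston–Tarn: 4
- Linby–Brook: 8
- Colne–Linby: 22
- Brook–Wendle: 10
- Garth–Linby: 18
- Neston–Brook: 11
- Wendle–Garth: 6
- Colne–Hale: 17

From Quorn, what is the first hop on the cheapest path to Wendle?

Neston

Candidate routes:
Quorn–Neston–Brook–Wendle: 6+11+10 = 27
Quorn–Neston–Tarn–Brook–Wendle: 6+4+13+10 = 33
Cheapest is Quorn–Neston–Brook–Wendle at 27 km.
So from Quorn the first move is to Neston.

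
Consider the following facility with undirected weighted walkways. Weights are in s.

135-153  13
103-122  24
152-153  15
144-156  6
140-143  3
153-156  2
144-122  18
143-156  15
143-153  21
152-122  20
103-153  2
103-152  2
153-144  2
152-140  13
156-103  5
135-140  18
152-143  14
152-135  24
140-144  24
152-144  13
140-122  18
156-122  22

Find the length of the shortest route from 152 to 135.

Shortest distances from 152:
152: 0
103: 2  (via 152)
153: 4  (via 103)
156: 6  (via 153)
144: 6  (via 153)
140: 13  (via 152)
143: 14  (via 152)
135: 17  (via 153)
Shortest route: 152 → 103 → 153 → 135 = 17 s.

17 s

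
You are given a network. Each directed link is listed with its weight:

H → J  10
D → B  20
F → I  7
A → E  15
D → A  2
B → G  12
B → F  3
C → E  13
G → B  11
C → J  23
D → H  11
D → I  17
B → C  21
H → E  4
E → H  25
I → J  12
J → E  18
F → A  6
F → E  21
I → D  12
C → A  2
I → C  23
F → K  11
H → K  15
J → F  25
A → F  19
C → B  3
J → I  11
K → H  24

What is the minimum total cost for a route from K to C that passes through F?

Best K to F: K–H–J–F costing 59
Best F to C: F–I–C costing 30
Total via F: 59 + 30 = 89.

89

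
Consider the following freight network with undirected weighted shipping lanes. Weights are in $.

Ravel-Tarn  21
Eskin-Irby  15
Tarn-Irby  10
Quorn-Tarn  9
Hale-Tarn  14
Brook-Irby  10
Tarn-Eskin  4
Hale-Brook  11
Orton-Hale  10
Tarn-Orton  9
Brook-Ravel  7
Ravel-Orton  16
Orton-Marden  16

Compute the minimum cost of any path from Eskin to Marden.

$29

Settle nodes by increasing distance from Eskin:
Eskin: 0
Tarn: 4  (via Eskin)
Quorn: 13  (via Tarn)
Orton: 13  (via Tarn)
Irby: 14  (via Tarn)
Hale: 18  (via Tarn)
Brook: 24  (via Irby)
Ravel: 25  (via Tarn)
Marden: 29  (via Orton)
Shortest route: Eskin–Tarn–Orton–Marden = $29.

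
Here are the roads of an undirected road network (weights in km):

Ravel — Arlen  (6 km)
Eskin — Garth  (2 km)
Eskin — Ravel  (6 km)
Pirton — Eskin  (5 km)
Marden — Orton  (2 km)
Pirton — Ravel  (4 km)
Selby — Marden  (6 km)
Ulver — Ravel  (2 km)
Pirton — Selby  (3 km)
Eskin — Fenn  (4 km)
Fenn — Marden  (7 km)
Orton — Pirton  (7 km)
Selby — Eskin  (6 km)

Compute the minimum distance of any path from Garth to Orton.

Compare a few routes:
Garth → Eskin → Selby → Marden → Orton: 2+6+6+2 = 16
Garth → Eskin → Pirton → Orton: 2+5+7 = 14
Garth → Eskin → Fenn → Marden → Orton: 2+4+7+2 = 15
Cheapest is Garth → Eskin → Pirton → Orton at 14 km.

14 km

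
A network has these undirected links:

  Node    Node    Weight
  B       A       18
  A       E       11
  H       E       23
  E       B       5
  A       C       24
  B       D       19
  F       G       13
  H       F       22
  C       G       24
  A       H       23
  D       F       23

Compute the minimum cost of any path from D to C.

Shortest distances from D:
D: 0
B: 19  (via D)
F: 23  (via D)
E: 24  (via B)
A: 35  (via E)
G: 36  (via F)
H: 45  (via F)
C: 59  (via A)
Shortest route: D–B–E–A–C = 59.

59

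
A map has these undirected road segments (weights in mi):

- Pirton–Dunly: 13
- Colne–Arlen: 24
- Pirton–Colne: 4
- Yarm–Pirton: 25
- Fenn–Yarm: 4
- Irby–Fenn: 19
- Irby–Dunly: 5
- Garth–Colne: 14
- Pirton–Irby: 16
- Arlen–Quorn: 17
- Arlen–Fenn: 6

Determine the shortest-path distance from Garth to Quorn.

55 mi

Settle nodes by increasing distance from Garth:
Garth: 0
Colne: 14  (via Garth)
Pirton: 18  (via Colne)
Dunly: 31  (via Pirton)
Irby: 34  (via Pirton)
Arlen: 38  (via Colne)
Yarm: 43  (via Pirton)
Fenn: 44  (via Arlen)
Quorn: 55  (via Arlen)
Shortest route: Garth–Colne–Arlen–Quorn = 55 mi.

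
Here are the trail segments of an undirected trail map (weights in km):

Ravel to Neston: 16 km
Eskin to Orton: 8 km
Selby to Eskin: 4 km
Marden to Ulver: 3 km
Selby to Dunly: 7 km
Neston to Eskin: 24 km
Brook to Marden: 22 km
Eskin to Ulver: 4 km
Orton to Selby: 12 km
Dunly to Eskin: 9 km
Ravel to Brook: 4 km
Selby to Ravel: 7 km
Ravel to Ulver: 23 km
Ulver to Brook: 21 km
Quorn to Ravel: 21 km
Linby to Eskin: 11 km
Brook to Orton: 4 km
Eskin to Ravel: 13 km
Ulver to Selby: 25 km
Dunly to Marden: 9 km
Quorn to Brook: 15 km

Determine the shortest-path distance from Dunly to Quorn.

33 km

Shortest distances from Dunly:
Dunly: 0
Selby: 7  (via Dunly)
Marden: 9  (via Dunly)
Eskin: 9  (via Dunly)
Ulver: 12  (via Marden)
Ravel: 14  (via Selby)
Orton: 17  (via Eskin)
Brook: 18  (via Ravel)
Linby: 20  (via Eskin)
Neston: 30  (via Ravel)
Quorn: 33  (via Brook)
Shortest route: Dunly → Selby → Ravel → Brook → Quorn = 33 km.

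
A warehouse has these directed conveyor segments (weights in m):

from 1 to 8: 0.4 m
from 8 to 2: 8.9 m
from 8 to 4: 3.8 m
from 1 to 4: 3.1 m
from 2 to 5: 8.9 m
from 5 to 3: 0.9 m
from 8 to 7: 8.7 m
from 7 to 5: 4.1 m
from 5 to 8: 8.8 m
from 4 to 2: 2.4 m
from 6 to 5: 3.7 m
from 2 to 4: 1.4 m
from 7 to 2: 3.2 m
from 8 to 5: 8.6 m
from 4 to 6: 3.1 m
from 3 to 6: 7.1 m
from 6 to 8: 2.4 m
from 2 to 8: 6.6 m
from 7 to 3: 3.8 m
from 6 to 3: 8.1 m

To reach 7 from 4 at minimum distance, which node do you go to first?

Compare a few routes:
4 - 6 - 8 - 7: 3.1+2.4+8.7 = 14.2
4 - 2 - 8 - 7: 2.4+6.6+8.7 = 17.7
The minimum is 14.2 m via 4 - 6 - 8 - 7.
So from 4 the first move is to 6.

6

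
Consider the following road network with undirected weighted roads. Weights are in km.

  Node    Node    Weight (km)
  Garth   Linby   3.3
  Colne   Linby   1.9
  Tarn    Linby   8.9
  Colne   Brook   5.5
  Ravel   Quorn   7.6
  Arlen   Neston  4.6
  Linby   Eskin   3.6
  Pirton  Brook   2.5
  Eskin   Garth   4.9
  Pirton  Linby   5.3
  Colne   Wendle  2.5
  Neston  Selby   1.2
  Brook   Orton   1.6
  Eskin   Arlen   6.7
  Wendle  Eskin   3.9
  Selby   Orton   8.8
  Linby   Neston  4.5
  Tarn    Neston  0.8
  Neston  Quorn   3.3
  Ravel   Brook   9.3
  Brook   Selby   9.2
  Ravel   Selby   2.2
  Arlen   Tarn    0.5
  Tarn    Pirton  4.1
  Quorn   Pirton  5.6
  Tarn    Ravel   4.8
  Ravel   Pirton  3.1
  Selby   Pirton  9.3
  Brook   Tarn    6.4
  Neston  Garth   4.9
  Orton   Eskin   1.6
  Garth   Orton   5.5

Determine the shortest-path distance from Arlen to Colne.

Settle nodes by increasing distance from Arlen:
Arlen: 0
Tarn: 0.5  (via Arlen)
Neston: 1.3  (via Tarn)
Selby: 2.5  (via Neston)
Quorn: 4.6  (via Neston)
Pirton: 4.6  (via Tarn)
Ravel: 4.7  (via Selby)
Linby: 5.8  (via Neston)
Garth: 6.2  (via Neston)
Eskin: 6.7  (via Arlen)
Brook: 6.9  (via Tarn)
Colne: 7.7  (via Linby)
Shortest route: Arlen–Tarn–Neston–Linby–Colne = 7.7 km.

7.7 km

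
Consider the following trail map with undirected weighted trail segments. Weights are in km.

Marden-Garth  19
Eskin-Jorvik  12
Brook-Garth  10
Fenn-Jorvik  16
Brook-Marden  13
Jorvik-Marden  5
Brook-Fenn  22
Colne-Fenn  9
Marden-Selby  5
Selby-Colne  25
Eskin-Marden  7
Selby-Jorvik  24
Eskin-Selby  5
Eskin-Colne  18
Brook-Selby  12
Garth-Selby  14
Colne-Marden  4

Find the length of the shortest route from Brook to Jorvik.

Running Dijkstra from Brook:
Brook: 0
Garth: 10  (via Brook)
Selby: 12  (via Brook)
Marden: 13  (via Brook)
Colne: 17  (via Marden)
Eskin: 17  (via Selby)
Jorvik: 18  (via Marden)
Shortest route: Brook → Marden → Jorvik = 18 km.

18 km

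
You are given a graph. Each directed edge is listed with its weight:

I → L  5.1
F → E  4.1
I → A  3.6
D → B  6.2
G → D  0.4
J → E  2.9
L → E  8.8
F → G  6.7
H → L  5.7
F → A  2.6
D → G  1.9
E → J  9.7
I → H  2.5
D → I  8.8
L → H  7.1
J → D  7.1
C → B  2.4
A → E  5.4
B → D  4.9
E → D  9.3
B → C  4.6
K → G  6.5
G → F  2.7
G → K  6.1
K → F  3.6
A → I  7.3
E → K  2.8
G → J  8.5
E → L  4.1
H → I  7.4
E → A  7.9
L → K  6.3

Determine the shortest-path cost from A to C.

25.5

Running Dijkstra from A:
A: 0
E: 5.4  (via A)
I: 7.3  (via A)
K: 8.2  (via E)
L: 9.5  (via E)
H: 9.8  (via I)
F: 11.8  (via K)
D: 14.7  (via E)
G: 14.7  (via K)
J: 15.1  (via E)
B: 20.9  (via D)
C: 25.5  (via B)
Shortest route: A → E → D → B → C = 25.5.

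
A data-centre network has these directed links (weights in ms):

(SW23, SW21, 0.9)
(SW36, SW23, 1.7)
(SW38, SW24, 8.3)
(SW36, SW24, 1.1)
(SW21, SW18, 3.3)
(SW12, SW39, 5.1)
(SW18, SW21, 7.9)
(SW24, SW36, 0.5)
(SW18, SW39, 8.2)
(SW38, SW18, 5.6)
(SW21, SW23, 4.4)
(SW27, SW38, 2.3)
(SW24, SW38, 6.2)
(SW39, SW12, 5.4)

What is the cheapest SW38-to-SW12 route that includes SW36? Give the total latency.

28.3 ms

Best SW38 to SW36: SW38 → SW24 → SW36 costing 8.8
Best SW36 to SW12: SW36 → SW23 → SW21 → SW18 → SW39 → SW12 costing 19.5
Total via SW36: 8.8 + 19.5 = 28.3 ms.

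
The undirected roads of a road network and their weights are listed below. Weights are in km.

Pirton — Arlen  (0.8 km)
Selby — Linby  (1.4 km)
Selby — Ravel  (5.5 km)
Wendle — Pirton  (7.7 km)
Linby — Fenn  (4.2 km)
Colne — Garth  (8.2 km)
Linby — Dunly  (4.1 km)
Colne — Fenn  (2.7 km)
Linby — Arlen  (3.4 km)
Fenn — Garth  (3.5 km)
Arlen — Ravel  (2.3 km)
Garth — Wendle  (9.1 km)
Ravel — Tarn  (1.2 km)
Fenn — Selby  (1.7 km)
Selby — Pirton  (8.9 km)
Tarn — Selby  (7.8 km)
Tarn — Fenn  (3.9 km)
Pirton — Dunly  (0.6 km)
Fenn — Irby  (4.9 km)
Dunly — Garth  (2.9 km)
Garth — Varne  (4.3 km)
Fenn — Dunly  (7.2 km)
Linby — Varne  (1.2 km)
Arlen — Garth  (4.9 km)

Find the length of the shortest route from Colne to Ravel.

Shortest distances from Colne:
Colne: 0
Fenn: 2.7  (via Colne)
Selby: 4.4  (via Fenn)
Linby: 5.8  (via Selby)
Garth: 6.2  (via Fenn)
Tarn: 6.6  (via Fenn)
Varne: 7  (via Linby)
Irby: 7.6  (via Fenn)
Ravel: 7.8  (via Tarn)
Shortest route: Colne → Fenn → Tarn → Ravel = 7.8 km.

7.8 km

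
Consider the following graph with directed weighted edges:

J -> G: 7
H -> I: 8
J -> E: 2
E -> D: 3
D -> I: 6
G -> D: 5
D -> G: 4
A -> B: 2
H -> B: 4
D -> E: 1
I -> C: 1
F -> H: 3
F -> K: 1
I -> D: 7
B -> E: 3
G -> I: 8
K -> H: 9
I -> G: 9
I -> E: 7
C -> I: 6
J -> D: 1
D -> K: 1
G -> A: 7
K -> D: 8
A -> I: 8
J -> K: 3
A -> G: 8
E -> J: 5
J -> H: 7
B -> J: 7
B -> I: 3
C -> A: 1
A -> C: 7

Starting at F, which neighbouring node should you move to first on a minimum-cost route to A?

H

Compare a few routes:
F - H - I - C - A: 3+8+1+1 = 13
F - H - B - I - C - A: 3+4+3+1+1 = 12
Cheapest is F - H - B - I - C - A at 12.
So from F the first move is to H.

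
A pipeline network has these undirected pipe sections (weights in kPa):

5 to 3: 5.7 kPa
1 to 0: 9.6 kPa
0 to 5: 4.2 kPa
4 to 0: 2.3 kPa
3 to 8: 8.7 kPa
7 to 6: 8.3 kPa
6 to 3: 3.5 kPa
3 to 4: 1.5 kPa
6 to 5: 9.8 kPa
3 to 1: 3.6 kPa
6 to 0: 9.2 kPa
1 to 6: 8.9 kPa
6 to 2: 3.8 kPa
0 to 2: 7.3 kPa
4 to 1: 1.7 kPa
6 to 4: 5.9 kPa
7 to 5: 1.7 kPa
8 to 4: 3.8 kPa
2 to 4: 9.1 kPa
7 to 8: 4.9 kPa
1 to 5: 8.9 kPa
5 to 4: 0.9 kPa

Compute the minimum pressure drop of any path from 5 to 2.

9.7 kPa

Enumerating some paths:
5–4–2: 0.9+9.1 = 10
5–4–3–6–2: 0.9+1.5+3.5+3.8 = 9.7
The minimum is 9.7 kPa via 5–4–3–6–2.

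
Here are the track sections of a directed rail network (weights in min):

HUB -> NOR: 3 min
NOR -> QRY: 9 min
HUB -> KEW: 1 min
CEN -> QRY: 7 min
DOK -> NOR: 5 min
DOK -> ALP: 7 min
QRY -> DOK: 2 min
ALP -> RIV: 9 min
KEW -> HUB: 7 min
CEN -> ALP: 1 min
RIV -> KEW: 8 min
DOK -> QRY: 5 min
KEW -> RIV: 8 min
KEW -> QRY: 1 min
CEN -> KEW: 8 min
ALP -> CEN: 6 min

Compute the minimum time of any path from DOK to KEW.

21 min

Shortest distances from DOK:
DOK: 0
QRY: 5  (via DOK)
NOR: 5  (via DOK)
ALP: 7  (via DOK)
CEN: 13  (via ALP)
RIV: 16  (via ALP)
KEW: 21  (via CEN)
Shortest route: DOK → ALP → CEN → KEW = 21 min.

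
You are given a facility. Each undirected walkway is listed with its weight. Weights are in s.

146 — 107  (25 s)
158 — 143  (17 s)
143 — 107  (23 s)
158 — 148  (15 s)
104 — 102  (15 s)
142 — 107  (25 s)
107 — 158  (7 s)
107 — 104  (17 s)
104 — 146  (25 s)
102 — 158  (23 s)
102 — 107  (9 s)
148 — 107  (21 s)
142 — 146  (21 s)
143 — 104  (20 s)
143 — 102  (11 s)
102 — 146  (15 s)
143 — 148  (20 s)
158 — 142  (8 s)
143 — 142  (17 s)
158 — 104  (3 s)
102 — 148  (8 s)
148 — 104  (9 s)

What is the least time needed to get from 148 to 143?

19 s

Running Dijkstra from 148:
148: 0
102: 8  (via 148)
104: 9  (via 148)
158: 12  (via 104)
107: 17  (via 102)
143: 19  (via 102)
Shortest route: 148 → 102 → 143 = 19 s.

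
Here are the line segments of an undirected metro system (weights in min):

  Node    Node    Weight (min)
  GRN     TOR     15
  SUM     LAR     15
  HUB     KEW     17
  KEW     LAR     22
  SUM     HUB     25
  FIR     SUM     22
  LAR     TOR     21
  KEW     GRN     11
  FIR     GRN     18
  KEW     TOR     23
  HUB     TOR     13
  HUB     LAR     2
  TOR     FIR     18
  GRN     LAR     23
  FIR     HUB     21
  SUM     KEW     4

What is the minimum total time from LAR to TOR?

15 min

Shortest distances from LAR:
LAR: 0
HUB: 2  (via LAR)
TOR: 15  (via HUB)
Shortest route: LAR → HUB → TOR = 15 min.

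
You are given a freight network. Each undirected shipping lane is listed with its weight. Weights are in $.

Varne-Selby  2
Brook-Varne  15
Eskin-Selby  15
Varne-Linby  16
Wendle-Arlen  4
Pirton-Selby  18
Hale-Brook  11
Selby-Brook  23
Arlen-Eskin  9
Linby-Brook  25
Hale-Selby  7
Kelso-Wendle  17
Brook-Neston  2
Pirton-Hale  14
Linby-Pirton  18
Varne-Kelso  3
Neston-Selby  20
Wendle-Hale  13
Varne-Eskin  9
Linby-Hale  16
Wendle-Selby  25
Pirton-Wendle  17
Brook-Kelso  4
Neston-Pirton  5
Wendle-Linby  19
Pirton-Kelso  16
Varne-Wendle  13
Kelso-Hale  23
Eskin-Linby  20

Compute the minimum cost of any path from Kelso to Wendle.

$16

Running Dijkstra from Kelso:
Kelso: 0
Varne: 3  (via Kelso)
Brook: 4  (via Kelso)
Selby: 5  (via Varne)
Neston: 6  (via Brook)
Pirton: 11  (via Neston)
Hale: 12  (via Selby)
Eskin: 12  (via Varne)
Wendle: 16  (via Varne)
Shortest route: Kelso–Varne–Wendle = $16.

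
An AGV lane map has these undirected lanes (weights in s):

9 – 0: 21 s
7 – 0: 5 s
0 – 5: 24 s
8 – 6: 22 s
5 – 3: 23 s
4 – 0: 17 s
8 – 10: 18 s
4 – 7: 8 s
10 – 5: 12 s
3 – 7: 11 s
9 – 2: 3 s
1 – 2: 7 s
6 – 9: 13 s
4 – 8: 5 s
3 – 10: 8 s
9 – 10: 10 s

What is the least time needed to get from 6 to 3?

Candidate routes:
6 → 9 → 10 → 3: 13+10+8 = 31
6 → 8 → 4 → 7 → 3: 22+5+8+11 = 46
6 → 8 → 10 → 3: 22+18+8 = 48
The minimum is 31 s via 6 → 9 → 10 → 3.

31 s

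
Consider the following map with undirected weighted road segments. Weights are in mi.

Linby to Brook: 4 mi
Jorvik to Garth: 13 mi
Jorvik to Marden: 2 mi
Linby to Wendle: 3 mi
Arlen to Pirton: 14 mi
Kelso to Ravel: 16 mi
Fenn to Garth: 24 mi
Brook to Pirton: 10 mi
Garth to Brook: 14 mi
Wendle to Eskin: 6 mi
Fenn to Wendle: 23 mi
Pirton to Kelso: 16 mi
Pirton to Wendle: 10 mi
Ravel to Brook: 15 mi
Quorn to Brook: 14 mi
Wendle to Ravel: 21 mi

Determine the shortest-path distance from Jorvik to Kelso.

53 mi

Enumerating some paths:
Jorvik–Garth–Brook–Pirton–Kelso: 13+14+10+16 = 53
Jorvik–Garth–Brook–Ravel–Kelso: 13+14+15+16 = 58
Jorvik–Garth–Brook–Linby–Wendle–Pirton–Kelso: 13+14+4+3+10+16 = 60
Cheapest is Jorvik–Garth–Brook–Pirton–Kelso at 53 mi.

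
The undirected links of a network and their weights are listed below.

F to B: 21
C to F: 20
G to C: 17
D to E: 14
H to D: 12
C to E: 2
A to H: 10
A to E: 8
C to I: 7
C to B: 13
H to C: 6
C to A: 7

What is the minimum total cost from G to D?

33

Enumerating some paths:
G–C–E–D: 17+2+14 = 33
G–C–H–D: 17+6+12 = 35
The minimum is 33 via G–C–E–D.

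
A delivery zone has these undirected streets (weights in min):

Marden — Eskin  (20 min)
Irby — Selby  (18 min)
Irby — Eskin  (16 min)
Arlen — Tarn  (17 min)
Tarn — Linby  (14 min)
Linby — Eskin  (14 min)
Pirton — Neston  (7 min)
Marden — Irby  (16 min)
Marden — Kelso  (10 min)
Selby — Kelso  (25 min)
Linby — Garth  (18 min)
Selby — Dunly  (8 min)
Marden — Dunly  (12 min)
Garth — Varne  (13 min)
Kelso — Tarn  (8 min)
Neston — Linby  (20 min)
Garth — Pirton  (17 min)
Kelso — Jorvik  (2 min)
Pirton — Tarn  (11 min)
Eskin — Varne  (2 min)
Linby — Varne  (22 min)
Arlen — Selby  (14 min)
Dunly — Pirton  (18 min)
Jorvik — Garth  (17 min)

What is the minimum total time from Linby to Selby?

Shortest distances from Linby:
Linby: 0
Eskin: 14  (via Linby)
Tarn: 14  (via Linby)
Varne: 16  (via Eskin)
Garth: 18  (via Linby)
Neston: 20  (via Linby)
Kelso: 22  (via Tarn)
Jorvik: 24  (via Kelso)
Pirton: 25  (via Tarn)
Irby: 30  (via Eskin)
Arlen: 31  (via Tarn)
Marden: 32  (via Kelso)
Dunly: 43  (via Pirton)
Selby: 45  (via Arlen)
Shortest route: Linby → Tarn → Arlen → Selby = 45 min.

45 min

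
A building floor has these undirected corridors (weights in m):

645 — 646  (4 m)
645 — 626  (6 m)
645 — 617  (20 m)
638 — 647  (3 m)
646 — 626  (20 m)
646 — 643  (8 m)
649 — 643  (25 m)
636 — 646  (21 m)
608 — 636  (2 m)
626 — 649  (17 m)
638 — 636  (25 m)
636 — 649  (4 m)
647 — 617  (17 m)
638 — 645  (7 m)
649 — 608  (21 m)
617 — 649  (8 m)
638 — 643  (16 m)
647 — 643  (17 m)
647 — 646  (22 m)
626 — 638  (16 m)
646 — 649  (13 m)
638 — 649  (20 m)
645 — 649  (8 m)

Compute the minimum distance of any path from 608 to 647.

Running Dijkstra from 608:
608: 0
636: 2  (via 608)
649: 6  (via 636)
617: 14  (via 649)
645: 14  (via 649)
646: 18  (via 645)
626: 20  (via 645)
638: 21  (via 645)
647: 24  (via 638)
Shortest route: 608 → 636 → 649 → 645 → 638 → 647 = 24 m.

24 m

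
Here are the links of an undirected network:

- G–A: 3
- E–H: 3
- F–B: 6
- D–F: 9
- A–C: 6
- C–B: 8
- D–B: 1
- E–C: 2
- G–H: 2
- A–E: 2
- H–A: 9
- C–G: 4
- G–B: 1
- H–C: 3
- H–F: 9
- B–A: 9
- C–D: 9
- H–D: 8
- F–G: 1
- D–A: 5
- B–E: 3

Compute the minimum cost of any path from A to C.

Candidate routes:
A → E → C: 2+2 = 4
A → G → C: 3+4 = 7
A → C: 6 = 6
A → G → H → C: 3+2+3 = 8
The minimum is 4 via A → E → C.

4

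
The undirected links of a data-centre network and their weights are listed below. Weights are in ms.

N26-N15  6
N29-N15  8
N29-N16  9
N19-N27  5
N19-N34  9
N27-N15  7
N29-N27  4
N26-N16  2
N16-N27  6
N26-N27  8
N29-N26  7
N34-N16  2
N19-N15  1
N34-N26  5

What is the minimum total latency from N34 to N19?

Enumerating some paths:
N34–N26–N15–N19: 5+6+1 = 12
N34–N19: 9 = 9
N34–N16–N27–N19: 2+6+5 = 13
N34–N16–N26–N15–N19: 2+2+6+1 = 11
The minimum is 9 ms via N34–N19.

9 ms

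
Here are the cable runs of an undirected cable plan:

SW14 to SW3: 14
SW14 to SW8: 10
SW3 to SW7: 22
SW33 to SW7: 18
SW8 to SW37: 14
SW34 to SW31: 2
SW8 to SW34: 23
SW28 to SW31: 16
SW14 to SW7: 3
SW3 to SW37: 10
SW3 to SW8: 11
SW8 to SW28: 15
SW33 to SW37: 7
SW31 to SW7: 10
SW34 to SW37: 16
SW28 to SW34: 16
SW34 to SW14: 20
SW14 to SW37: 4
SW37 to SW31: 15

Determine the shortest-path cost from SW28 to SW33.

Candidate routes:
SW28 - SW31 - SW37 - SW33: 16+15+7 = 38
SW28 - SW8 - SW37 - SW33: 15+14+7 = 36
SW28 - SW34 - SW37 - SW33: 16+16+7 = 39
The minimum is 36 via SW28 - SW8 - SW37 - SW33.

36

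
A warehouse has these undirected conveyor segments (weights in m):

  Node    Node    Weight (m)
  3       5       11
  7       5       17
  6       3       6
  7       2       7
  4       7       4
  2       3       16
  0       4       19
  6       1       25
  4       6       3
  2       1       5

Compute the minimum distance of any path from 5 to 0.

Running Dijkstra from 5:
5: 0
3: 11  (via 5)
6: 17  (via 3)
7: 17  (via 5)
4: 20  (via 6)
2: 24  (via 7)
1: 29  (via 2)
0: 39  (via 4)
Shortest route: 5 → 3 → 6 → 4 → 0 = 39 m.

39 m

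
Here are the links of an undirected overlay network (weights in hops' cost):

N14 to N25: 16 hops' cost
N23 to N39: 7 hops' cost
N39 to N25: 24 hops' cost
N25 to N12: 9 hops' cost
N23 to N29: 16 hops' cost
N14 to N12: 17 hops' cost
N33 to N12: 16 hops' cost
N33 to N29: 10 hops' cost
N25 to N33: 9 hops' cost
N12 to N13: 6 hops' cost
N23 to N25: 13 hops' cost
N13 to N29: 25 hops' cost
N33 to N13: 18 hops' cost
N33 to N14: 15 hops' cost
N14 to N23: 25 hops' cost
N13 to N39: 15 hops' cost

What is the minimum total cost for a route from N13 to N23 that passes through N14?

Shortest N13→N14: N13–N12–N14 = 23
Best N14 to N23: N14–N23 costing 25
Total via N14: 23 + 25 = 48 hops' cost.

48 hops' cost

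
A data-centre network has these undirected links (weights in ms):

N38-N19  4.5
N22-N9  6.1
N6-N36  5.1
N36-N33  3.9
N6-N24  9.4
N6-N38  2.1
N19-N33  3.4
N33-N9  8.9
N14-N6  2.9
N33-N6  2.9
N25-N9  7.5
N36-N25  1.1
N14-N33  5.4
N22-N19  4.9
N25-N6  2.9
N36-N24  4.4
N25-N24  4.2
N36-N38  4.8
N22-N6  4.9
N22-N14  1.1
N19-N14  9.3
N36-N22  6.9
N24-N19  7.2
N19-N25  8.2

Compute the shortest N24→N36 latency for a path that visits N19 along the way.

Shortest N24→N19: N24 → N19 = 7.2
Best N19 to N36: N19 → N33 → N36 costing 7.3
Total via N19: 7.2 + 7.3 = 14.5 ms.

14.5 ms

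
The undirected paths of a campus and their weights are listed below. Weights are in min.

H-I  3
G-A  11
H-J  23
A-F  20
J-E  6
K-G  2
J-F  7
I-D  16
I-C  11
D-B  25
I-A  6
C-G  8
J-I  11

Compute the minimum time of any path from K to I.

19 min

Candidate routes:
K–G–C–I: 2+8+11 = 21
K–G–A–I: 2+11+6 = 19
Cheapest is K–G–A–I at 19 min.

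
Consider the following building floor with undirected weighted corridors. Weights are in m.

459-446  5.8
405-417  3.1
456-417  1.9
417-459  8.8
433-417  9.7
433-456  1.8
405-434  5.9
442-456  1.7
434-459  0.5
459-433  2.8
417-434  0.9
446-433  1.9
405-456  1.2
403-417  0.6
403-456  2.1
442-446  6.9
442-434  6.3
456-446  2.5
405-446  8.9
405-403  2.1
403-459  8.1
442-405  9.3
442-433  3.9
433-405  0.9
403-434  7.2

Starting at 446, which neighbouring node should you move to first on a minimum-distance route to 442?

456

Enumerating some paths:
446–456–442: 2.5+1.7 = 4.2
446–433–442: 1.9+3.9 = 5.8
446–433–405–456–442: 1.9+0.9+1.2+1.7 = 5.7
446–433–456–442: 1.9+1.8+1.7 = 5.4
Cheapest is 446–456–442 at 4.2 m.
So from 446 the first move is to 456.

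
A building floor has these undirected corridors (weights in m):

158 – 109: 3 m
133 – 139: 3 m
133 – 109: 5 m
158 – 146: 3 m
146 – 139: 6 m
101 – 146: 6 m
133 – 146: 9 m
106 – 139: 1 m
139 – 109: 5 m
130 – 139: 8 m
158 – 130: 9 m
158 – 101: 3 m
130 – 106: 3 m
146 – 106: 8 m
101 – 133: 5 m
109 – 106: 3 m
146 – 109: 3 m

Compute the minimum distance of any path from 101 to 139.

Shortest distances from 101:
101: 0
158: 3  (via 101)
133: 5  (via 101)
109: 6  (via 158)
146: 6  (via 101)
139: 8  (via 133)
Shortest route: 101 → 133 → 139 = 8 m.

8 m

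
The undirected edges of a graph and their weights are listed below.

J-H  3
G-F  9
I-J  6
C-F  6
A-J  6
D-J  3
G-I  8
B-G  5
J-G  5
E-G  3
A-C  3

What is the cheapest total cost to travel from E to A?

14

Candidate routes:
E → G → F → C → A: 3+9+6+3 = 21
E → G → J → A: 3+5+6 = 14
Cheapest is E → G → J → A at 14.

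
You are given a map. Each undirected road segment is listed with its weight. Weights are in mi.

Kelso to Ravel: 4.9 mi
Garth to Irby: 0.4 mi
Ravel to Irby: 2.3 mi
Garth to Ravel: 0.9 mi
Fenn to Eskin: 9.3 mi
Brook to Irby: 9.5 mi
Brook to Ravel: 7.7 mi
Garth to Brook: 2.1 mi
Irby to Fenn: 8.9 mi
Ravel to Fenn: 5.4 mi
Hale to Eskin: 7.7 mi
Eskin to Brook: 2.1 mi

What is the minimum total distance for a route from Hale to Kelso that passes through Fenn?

Best Hale to Fenn: Hale–Eskin–Fenn costing 17
Best Fenn to Kelso: Fenn–Ravel–Kelso costing 10.3
Total via Fenn: 17 + 10.3 = 27.3 mi.

27.3 mi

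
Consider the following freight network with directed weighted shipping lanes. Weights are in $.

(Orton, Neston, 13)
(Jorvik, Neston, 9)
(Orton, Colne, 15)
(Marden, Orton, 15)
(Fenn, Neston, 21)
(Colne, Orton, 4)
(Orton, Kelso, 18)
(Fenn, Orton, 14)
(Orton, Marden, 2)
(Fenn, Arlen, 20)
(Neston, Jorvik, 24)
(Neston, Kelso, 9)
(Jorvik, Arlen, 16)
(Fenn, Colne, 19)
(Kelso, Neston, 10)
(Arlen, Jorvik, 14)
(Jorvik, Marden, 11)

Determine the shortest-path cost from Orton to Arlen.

Settle nodes by increasing distance from Orton:
Orton: 0
Marden: 2  (via Orton)
Neston: 13  (via Orton)
Colne: 15  (via Orton)
Kelso: 18  (via Orton)
Jorvik: 37  (via Neston)
Arlen: 53  (via Jorvik)
Shortest route: Orton–Neston–Jorvik–Arlen = $53.

$53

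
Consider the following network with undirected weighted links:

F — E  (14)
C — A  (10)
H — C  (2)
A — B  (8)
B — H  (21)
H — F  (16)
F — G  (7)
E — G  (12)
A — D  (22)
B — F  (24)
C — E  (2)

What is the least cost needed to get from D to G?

46

Shortest distances from D:
D: 0
A: 22  (via D)
B: 30  (via A)
C: 32  (via A)
E: 34  (via C)
H: 34  (via C)
G: 46  (via E)
Shortest route: D → A → C → E → G = 46.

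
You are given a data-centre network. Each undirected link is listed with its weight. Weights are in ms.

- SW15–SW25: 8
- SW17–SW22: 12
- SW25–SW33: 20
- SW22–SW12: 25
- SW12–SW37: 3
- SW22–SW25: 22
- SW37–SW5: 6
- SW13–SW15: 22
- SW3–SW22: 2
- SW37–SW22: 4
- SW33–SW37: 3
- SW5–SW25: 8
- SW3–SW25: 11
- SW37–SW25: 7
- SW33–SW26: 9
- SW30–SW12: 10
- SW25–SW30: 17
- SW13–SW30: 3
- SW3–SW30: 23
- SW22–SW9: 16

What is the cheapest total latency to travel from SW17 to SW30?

Compare a few routes:
SW17–SW22–SW37–SW25–SW30: 12+4+7+17 = 40
SW17–SW22–SW37–SW12–SW30: 12+4+3+10 = 29
SW17–SW22–SW3–SW30: 12+2+23 = 37
Cheapest is SW17–SW22–SW37–SW12–SW30 at 29 ms.

29 ms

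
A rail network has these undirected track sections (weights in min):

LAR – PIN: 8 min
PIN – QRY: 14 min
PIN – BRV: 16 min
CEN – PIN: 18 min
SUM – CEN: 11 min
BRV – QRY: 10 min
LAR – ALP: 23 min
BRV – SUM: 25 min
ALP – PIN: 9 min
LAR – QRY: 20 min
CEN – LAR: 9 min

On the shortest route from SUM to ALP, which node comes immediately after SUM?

CEN

Candidate routes:
SUM - CEN - PIN - ALP: 11+18+9 = 38
SUM - CEN - LAR - ALP: 11+9+23 = 43
SUM - CEN - LAR - PIN - ALP: 11+9+8+9 = 37
The minimum is 37 min via SUM - CEN - LAR - PIN - ALP.
So from SUM the first move is to CEN.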